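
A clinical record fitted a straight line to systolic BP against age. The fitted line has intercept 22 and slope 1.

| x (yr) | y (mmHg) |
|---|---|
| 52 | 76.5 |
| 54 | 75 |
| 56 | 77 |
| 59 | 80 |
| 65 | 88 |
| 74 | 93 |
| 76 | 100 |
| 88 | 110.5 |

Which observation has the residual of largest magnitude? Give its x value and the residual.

x=52: ŷ = 22 + 52 = 74; r = 76.5 − 74 = 2.5
x=54: ŷ = 22 + 54 = 76; r = 75 − 76 = -1
x=56: ŷ = 22 + 56 = 78; r = 77 − 78 = -1
x=59: ŷ = 22 + 59 = 81; r = 80 − 81 = -1
x=65: ŷ = 22 + 65 = 87; r = 88 − 87 = 1
x=74: ŷ = 22 + 74 = 96; r = 93 − 96 = -3
x=76: ŷ = 22 + 76 = 98; r = 100 − 98 = 2
x=88: ŷ = 22 + 88 = 110; r = 110.5 − 110 = 0.5
Largest |r| is 3 at x = 74, residual -3.

x = 74, r = -3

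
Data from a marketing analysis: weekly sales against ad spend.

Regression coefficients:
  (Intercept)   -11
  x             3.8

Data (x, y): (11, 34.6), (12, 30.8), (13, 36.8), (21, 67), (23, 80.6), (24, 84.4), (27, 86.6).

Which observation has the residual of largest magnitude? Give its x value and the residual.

x = 27, e = -5

x=11: ŷ = -11 + 3.8·11 = 30.8; e = 34.6 − 30.8 = 3.8
x=12: ŷ = -11 + 3.8·12 = 34.6; e = 30.8 − 34.6 = -3.8
x=13: ŷ = -11 + 3.8·13 = 38.4; e = 36.8 − 38.4 = -1.6
x=21: ŷ = -11 + 3.8·21 = 68.8; e = 67 − 68.8 = -1.8
x=23: ŷ = -11 + 3.8·23 = 76.4; e = 80.6 − 76.4 = 4.2
x=24: ŷ = -11 + 3.8·24 = 80.2; e = 84.4 − 80.2 = 4.2
x=27: ŷ = -11 + 3.8·27 = 91.6; e = 86.6 − 91.6 = -5
Largest |e| is 5 at x = 27, residual -5.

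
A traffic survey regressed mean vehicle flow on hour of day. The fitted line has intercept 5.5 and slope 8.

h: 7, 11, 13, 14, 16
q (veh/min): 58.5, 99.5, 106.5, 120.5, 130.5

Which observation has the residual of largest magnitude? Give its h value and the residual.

h = 11, e = 6

h=7: ŷ = 5.5 + 8·7 = 61.5; e = 58.5 − 61.5 = -3
h=11: ŷ = 5.5 + 8·11 = 93.5; e = 99.5 − 93.5 = 6
h=13: ŷ = 5.5 + 8·13 = 109.5; e = 106.5 − 109.5 = -3
h=14: ŷ = 5.5 + 8·14 = 117.5; e = 120.5 − 117.5 = 3
h=16: ŷ = 5.5 + 8·16 = 133.5; e = 130.5 − 133.5 = -3
Largest |e| is 6 at h = 11, residual 6.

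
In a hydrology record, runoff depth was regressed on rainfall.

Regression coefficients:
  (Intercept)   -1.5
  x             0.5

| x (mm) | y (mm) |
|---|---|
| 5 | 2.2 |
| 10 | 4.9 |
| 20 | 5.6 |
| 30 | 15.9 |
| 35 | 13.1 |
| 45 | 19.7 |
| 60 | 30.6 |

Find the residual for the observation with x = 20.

e = -2.9

ŷ = -1.5 + 0.5·20 = 8.5
e = 5.6 − 8.5 = -2.9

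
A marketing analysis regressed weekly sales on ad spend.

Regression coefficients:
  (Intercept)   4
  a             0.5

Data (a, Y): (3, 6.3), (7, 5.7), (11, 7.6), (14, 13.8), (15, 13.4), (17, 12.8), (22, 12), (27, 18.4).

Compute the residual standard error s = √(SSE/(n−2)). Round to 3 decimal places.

a=3: ŷ = 4 + 0.5·3 = 5.5; e = 6.3 − 5.5 = 0.8
a=7: ŷ = 4 + 0.5·7 = 7.5; e = 5.7 − 7.5 = -1.8
a=11: ŷ = 4 + 0.5·11 = 9.5; e = 7.6 − 9.5 = -1.9
a=14: ŷ = 4 + 0.5·14 = 11; e = 13.8 − 11 = 2.8
a=15: ŷ = 4 + 0.5·15 = 11.5; e = 13.4 − 11.5 = 1.9
a=17: ŷ = 4 + 0.5·17 = 12.5; e = 12.8 − 12.5 = 0.3
a=22: ŷ = 4 + 0.5·22 = 15; e = 12 − 15 = -3
a=27: ŷ = 4 + 0.5·27 = 17.5; e = 18.4 − 17.5 = 0.9
SSE = 0.64 + 3.24 + 3.61 + 7.84 + 3.61 + 0.09 + 9 + 0.81 = 28.84
s = √(28.84/6) = √4.80667 ≈ 2.192

s = 2.192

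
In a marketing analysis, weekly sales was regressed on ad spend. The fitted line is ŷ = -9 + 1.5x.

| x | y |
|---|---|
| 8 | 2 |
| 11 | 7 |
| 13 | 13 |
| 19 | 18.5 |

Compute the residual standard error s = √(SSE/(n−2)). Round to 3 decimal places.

s = 2.062

x=8: ŷ = -9 + 1.5·8 = 3; r = 2 − 3 = -1
x=11: ŷ = -9 + 1.5·11 = 7.5; r = 7 − 7.5 = -0.5
x=13: ŷ = -9 + 1.5·13 = 10.5; r = 13 − 10.5 = 2.5
x=19: ŷ = -9 + 1.5·19 = 19.5; r = 18.5 − 19.5 = -1
SSE = 1 + 0.25 + 6.25 + 1 = 8.5
s = √(8.5/2) = √4.25 ≈ 2.062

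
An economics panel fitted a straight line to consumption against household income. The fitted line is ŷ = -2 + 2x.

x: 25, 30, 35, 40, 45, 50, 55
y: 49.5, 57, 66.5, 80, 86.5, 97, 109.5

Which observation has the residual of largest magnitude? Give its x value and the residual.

x=25: ŷ = -2 + 2·25 = 48; e = 49.5 − 48 = 1.5
x=30: ŷ = -2 + 2·30 = 58; e = 57 − 58 = -1
x=35: ŷ = -2 + 2·35 = 68; e = 66.5 − 68 = -1.5
x=40: ŷ = -2 + 2·40 = 78; e = 80 − 78 = 2
x=45: ŷ = -2 + 2·45 = 88; e = 86.5 − 88 = -1.5
x=50: ŷ = -2 + 2·50 = 98; e = 97 − 98 = -1
x=55: ŷ = -2 + 2·55 = 108; e = 109.5 − 108 = 1.5
Largest |e| is 2 at x = 40, residual 2.

x = 40, e = 2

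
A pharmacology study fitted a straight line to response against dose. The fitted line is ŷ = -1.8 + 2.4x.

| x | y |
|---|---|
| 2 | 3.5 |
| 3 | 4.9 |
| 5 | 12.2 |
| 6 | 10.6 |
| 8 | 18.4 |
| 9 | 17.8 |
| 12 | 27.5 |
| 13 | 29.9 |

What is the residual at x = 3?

ŷ = -1.8 + 2.4·3 = 5.4
e = 4.9 − 5.4 = -0.5

e = -0.5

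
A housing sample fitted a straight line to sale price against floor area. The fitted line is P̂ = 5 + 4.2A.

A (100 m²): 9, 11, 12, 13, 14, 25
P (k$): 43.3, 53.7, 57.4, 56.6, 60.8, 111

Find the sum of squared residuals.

A=9: P̂ = 5 + 4.2·9 = 42.8; e = 43.3 − 42.8 = 0.5
A=11: P̂ = 5 + 4.2·11 = 51.2; e = 53.7 − 51.2 = 2.5
A=12: P̂ = 5 + 4.2·12 = 55.4; e = 57.4 − 55.4 = 2
A=13: P̂ = 5 + 4.2·13 = 59.6; e = 56.6 − 59.6 = -3
A=14: P̂ = 5 + 4.2·14 = 63.8; e = 60.8 − 63.8 = -3
A=25: P̂ = 5 + 4.2·25 = 110; e = 111 − 110 = 1
SSE = 0.25 + 6.25 + 4 + 9 + 9 + 1 = 29.5

SSE = 29.5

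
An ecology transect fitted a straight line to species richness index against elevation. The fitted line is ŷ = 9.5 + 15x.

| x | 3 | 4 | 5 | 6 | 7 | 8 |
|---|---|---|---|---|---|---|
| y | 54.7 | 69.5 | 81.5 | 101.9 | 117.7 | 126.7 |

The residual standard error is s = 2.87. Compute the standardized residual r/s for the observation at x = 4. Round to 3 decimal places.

ŷ = 9.5 + 15·4 = 69.5
r = 69.5 − 69.5 = 0
r/s = 0 / 2.87 = 0.000

0.000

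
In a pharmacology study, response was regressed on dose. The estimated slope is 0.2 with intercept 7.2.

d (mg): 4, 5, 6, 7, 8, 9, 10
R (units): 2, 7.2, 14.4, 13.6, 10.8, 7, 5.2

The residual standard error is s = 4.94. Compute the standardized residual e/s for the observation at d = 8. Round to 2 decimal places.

ŷ = 7.2 + 0.2·8 = 8.8
e = 10.8 − 8.8 = 2
e/s = 2 / 4.94 = 0.40

0.40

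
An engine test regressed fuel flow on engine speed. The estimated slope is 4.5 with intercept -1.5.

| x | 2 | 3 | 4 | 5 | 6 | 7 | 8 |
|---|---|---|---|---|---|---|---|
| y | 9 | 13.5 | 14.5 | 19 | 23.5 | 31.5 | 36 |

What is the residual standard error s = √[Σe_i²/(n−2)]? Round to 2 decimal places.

x=2: ŷ = -1.5 + 4.5·2 = 7.5; e = 9 − 7.5 = 1.5
x=3: ŷ = -1.5 + 4.5·3 = 12; e = 13.5 − 12 = 1.5
x=4: ŷ = -1.5 + 4.5·4 = 16.5; e = 14.5 − 16.5 = -2
x=5: ŷ = -1.5 + 4.5·5 = 21; e = 19 − 21 = -2
x=6: ŷ = -1.5 + 4.5·6 = 25.5; e = 23.5 − 25.5 = -2
x=7: ŷ = -1.5 + 4.5·7 = 30; e = 31.5 − 30 = 1.5
x=8: ŷ = -1.5 + 4.5·8 = 34.5; e = 36 − 34.5 = 1.5
SSE = 2.25 + 2.25 + 4 + 4 + 4 + 2.25 + 2.25 = 21
s = √(21/5) = √4.2 ≈ 2.05

s = 2.05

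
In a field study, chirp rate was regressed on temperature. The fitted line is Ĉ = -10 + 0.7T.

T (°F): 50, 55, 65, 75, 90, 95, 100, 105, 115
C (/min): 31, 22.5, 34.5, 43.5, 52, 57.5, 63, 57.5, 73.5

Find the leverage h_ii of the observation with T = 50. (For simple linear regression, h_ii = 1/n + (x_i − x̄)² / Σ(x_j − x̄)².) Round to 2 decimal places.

T̄ = (50 + 55 + 65 + 75 + 90 + 95 + 100 + 105 + 115)/9 = 83.3333
Σ(T − T̄)² = 1111.11 + 802.778 + 336.111 + 69.4444 + 44.4444 + 136.111 + 277.778 + 469.444 + 1002.78 = 4250
h = 1/9 + (-33.3333)²/4250 = 0.111111 + 0.261438 = 0.37

h = 0.37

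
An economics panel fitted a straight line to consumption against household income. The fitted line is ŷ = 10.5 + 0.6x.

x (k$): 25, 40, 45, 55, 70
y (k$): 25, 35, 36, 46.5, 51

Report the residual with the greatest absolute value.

x=25: ŷ = 10.5 + 0.6·25 = 25.5; r = 25 − 25.5 = -0.5
x=40: ŷ = 10.5 + 0.6·40 = 34.5; r = 35 − 34.5 = 0.5
x=45: ŷ = 10.5 + 0.6·45 = 37.5; r = 36 − 37.5 = -1.5
x=55: ŷ = 10.5 + 0.6·55 = 43.5; r = 46.5 − 43.5 = 3
x=70: ŷ = 10.5 + 0.6·70 = 52.5; r = 51 − 52.5 = -1.5
Largest |r| is 3 at x = 55, residual 3.

r = 3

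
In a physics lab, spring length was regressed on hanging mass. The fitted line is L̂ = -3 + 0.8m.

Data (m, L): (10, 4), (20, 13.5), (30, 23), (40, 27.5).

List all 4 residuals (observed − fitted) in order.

m=10: L̂ = -3 + 0.8·10 = 5; e = 4 − 5 = -1
m=20: L̂ = -3 + 0.8·20 = 13; e = 13.5 − 13 = 0.5
m=30: L̂ = -3 + 0.8·30 = 21; e = 23 − 21 = 2
m=40: L̂ = -3 + 0.8·40 = 29; e = 27.5 − 29 = -1.5

-1, 0.5, 2, -1.5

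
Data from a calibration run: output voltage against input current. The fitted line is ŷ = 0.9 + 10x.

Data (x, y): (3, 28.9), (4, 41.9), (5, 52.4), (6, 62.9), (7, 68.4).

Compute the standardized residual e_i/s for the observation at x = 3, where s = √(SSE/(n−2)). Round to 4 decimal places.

x=3: ŷ = 0.9 + 10·3 = 30.9; e = 28.9 − 30.9 = -2
x=4: ŷ = 0.9 + 10·4 = 40.9; e = 41.9 − 40.9 = 1
x=5: ŷ = 0.9 + 10·5 = 50.9; e = 52.4 − 50.9 = 1.5
x=6: ŷ = 0.9 + 10·6 = 60.9; e = 62.9 − 60.9 = 2
x=7: ŷ = 0.9 + 10·7 = 70.9; e = 68.4 − 70.9 = -2.5
SSE = 4 + 1 + 2.25 + 4 + 6.25 = 17.5
s = √(17.5/3) = 2.41523
e/s = -2 / 2.41523 = -0.8281

-0.8281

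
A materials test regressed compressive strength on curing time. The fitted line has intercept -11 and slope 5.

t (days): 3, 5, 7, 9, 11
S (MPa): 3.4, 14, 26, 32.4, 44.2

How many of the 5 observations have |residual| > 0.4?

3

t=3: ŷ = -11 + 5·3 = 4; r = 3.4 − 4 = -0.6
t=5: ŷ = -11 + 5·5 = 14; r = 14 − 14 = 0
t=7: ŷ = -11 + 5·7 = 24; r = 26 − 24 = 2
t=9: ŷ = -11 + 5·9 = 34; r = 32.4 − 34 = -1.6
t=11: ŷ = -11 + 5·11 = 44; r = 44.2 − 44 = 0.2
|r| > 0.4: t=3 (|r|=0.6), t=7 (|r|=2), t=9 (|r|=1.6) → 3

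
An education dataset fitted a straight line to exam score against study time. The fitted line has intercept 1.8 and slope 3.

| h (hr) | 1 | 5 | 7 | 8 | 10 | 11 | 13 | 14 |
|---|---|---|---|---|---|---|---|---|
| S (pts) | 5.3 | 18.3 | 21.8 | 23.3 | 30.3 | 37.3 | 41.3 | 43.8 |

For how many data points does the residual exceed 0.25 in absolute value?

7

h=1: Ŝ = 1.8 + 3·1 = 4.8; r = 5.3 − 4.8 = 0.5
h=5: Ŝ = 1.8 + 3·5 = 16.8; r = 18.3 − 16.8 = 1.5
h=7: Ŝ = 1.8 + 3·7 = 22.8; r = 21.8 − 22.8 = -1
h=8: Ŝ = 1.8 + 3·8 = 25.8; r = 23.3 − 25.8 = -2.5
h=10: Ŝ = 1.8 + 3·10 = 31.8; r = 30.3 − 31.8 = -1.5
h=11: Ŝ = 1.8 + 3·11 = 34.8; r = 37.3 − 34.8 = 2.5
h=13: Ŝ = 1.8 + 3·13 = 40.8; r = 41.3 − 40.8 = 0.5
h=14: Ŝ = 1.8 + 3·14 = 43.8; r = 43.8 − 43.8 = 0
|r| > 0.25: h=1 (|r|=0.5), h=5 (|r|=1.5), h=7 (|r|=1), h=8 (|r|=2.5), h=10 (|r|=1.5), h=11 (|r|=2.5), h=13 (|r|=0.5) → 7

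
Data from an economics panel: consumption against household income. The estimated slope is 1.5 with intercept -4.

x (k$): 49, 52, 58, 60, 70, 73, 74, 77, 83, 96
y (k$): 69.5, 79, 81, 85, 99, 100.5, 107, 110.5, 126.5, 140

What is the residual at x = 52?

r = 5

ŷ = -4 + 1.5·52 = 74
r = 79 − 74 = 5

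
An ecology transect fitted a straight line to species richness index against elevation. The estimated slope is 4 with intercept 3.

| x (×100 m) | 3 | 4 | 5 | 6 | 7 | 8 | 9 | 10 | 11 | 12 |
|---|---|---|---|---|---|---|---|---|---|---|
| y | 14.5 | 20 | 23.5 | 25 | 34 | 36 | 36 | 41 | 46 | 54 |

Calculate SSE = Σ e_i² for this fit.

SSE = 38.5

x=3: ŷ = 3 + 4·3 = 15; e = 14.5 − 15 = -0.5
x=4: ŷ = 3 + 4·4 = 19; e = 20 − 19 = 1
x=5: ŷ = 3 + 4·5 = 23; e = 23.5 − 23 = 0.5
x=6: ŷ = 3 + 4·6 = 27; e = 25 − 27 = -2
x=7: ŷ = 3 + 4·7 = 31; e = 34 − 31 = 3
x=8: ŷ = 3 + 4·8 = 35; e = 36 − 35 = 1
x=9: ŷ = 3 + 4·9 = 39; e = 36 − 39 = -3
x=10: ŷ = 3 + 4·10 = 43; e = 41 − 43 = -2
x=11: ŷ = 3 + 4·11 = 47; e = 46 − 47 = -1
x=12: ŷ = 3 + 4·12 = 51; e = 54 − 51 = 3
SSE = 0.25 + 1 + 0.25 + 4 + 9 + 1 + 9 + 4 + 1 + 9 = 38.5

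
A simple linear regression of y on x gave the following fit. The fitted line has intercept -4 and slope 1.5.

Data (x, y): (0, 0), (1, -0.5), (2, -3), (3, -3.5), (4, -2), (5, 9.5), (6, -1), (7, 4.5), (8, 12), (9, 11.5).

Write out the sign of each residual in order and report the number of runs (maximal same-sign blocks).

5 runs

x=0: ŷ = -4 + 1.5·0 = -4; r = 0 − (-4) = 4
x=1: ŷ = -4 + 1.5·1 = -2.5; r = -0.5 − (-2.5) = 2
x=2: ŷ = -4 + 1.5·2 = -1; r = -3 − (-1) = -2
x=3: ŷ = -4 + 1.5·3 = 0.5; r = -3.5 − 0.5 = -4
x=4: ŷ = -4 + 1.5·4 = 2; r = -2 − 2 = -4
x=5: ŷ = -4 + 1.5·5 = 3.5; r = 9.5 − 3.5 = 6
x=6: ŷ = -4 + 1.5·6 = 5; r = -1 − 5 = -6
x=7: ŷ = -4 + 1.5·7 = 6.5; r = 4.5 − 6.5 = -2
x=8: ŷ = -4 + 1.5·8 = 8; r = 12 − 8 = 4
x=9: ŷ = -4 + 1.5·9 = 9.5; r = 11.5 − 9.5 = 2
Signs: + + − − − + − − + +
Runs: +×2, −×3, +×1, −×2, +×2 → 5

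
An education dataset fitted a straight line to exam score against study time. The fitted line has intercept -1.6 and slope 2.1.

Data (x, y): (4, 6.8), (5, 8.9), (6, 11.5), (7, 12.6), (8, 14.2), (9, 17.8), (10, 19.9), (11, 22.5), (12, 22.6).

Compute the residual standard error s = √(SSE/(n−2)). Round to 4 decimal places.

x=4: ŷ = -1.6 + 2.1·4 = 6.8; r = 6.8 − 6.8 = 0
x=5: ŷ = -1.6 + 2.1·5 = 8.9; r = 8.9 − 8.9 = 0
x=6: ŷ = -1.6 + 2.1·6 = 11; r = 11.5 − 11 = 0.5
x=7: ŷ = -1.6 + 2.1·7 = 13.1; r = 12.6 − 13.1 = -0.5
x=8: ŷ = -1.6 + 2.1·8 = 15.2; r = 14.2 − 15.2 = -1
x=9: ŷ = -1.6 + 2.1·9 = 17.3; r = 17.8 − 17.3 = 0.5
x=10: ŷ = -1.6 + 2.1·10 = 19.4; r = 19.9 − 19.4 = 0.5
x=11: ŷ = -1.6 + 2.1·11 = 21.5; r = 22.5 − 21.5 = 1
x=12: ŷ = -1.6 + 2.1·12 = 23.6; r = 22.6 − 23.6 = -1
SSE = 0 + 0 + 0.25 + 0.25 + 1 + 0.25 + 0.25 + 1 + 1 = 4
s = √(4/7) = √0.571429 ≈ 0.7559

s = 0.7559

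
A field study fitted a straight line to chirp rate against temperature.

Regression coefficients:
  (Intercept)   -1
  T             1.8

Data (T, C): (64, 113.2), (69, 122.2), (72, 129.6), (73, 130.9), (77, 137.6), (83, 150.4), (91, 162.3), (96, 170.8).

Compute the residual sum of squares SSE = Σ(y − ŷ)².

SSE = 8.5

T=64: ŷ = -1 + 1.8·64 = 114.2; e = 113.2 − 114.2 = -1
T=69: ŷ = -1 + 1.8·69 = 123.2; e = 122.2 − 123.2 = -1
T=72: ŷ = -1 + 1.8·72 = 128.6; e = 129.6 − 128.6 = 1
T=73: ŷ = -1 + 1.8·73 = 130.4; e = 130.9 − 130.4 = 0.5
T=77: ŷ = -1 + 1.8·77 = 137.6; e = 137.6 − 137.6 = 0
T=83: ŷ = -1 + 1.8·83 = 148.4; e = 150.4 − 148.4 = 2
T=91: ŷ = -1 + 1.8·91 = 162.8; e = 162.3 − 162.8 = -0.5
T=96: ŷ = -1 + 1.8·96 = 171.8; e = 170.8 − 171.8 = -1
SSE = 1 + 1 + 1 + 0.25 + 0 + 4 + 0.25 + 1 = 8.5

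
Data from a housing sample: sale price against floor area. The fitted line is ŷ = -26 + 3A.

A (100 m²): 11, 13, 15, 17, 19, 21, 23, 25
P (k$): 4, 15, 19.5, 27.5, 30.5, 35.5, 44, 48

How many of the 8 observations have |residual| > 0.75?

A=11: ŷ = -26 + 3·11 = 7; e = 4 − 7 = -3
A=13: ŷ = -26 + 3·13 = 13; e = 15 − 13 = 2
A=15: ŷ = -26 + 3·15 = 19; e = 19.5 − 19 = 0.5
A=17: ŷ = -26 + 3·17 = 25; e = 27.5 − 25 = 2.5
A=19: ŷ = -26 + 3·19 = 31; e = 30.5 − 31 = -0.5
A=21: ŷ = -26 + 3·21 = 37; e = 35.5 − 37 = -1.5
A=23: ŷ = -26 + 3·23 = 43; e = 44 − 43 = 1
A=25: ŷ = -26 + 3·25 = 49; e = 48 − 49 = -1
|e| > 0.75: A=11 (|e|=3), A=13 (|e|=2), A=17 (|e|=2.5), A=21 (|e|=1.5), A=23 (|e|=1), A=25 (|e|=1) → 6

6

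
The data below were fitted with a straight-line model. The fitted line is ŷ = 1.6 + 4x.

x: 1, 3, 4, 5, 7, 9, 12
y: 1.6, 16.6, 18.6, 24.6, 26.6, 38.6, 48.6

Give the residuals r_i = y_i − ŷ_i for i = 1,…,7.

-4, 3, 1, 3, -3, 1, -1

x=1: ŷ = 1.6 + 4·1 = 5.6; r = 1.6 − 5.6 = -4
x=3: ŷ = 1.6 + 4·3 = 13.6; r = 16.6 − 13.6 = 3
x=4: ŷ = 1.6 + 4·4 = 17.6; r = 18.6 − 17.6 = 1
x=5: ŷ = 1.6 + 4·5 = 21.6; r = 24.6 − 21.6 = 3
x=7: ŷ = 1.6 + 4·7 = 29.6; r = 26.6 − 29.6 = -3
x=9: ŷ = 1.6 + 4·9 = 37.6; r = 38.6 − 37.6 = 1
x=12: ŷ = 1.6 + 4·12 = 49.6; r = 48.6 − 49.6 = -1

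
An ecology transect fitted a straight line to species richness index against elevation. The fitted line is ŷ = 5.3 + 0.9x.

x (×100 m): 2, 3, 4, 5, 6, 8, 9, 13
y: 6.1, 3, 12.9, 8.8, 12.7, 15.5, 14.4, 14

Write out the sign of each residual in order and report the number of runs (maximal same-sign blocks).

5 runs

x=2: ŷ = 5.3 + 0.9·2 = 7.1; r = 6.1 − 7.1 = -1
x=3: ŷ = 5.3 + 0.9·3 = 8; r = 3 − 8 = -5
x=4: ŷ = 5.3 + 0.9·4 = 8.9; r = 12.9 − 8.9 = 4
x=5: ŷ = 5.3 + 0.9·5 = 9.8; r = 8.8 − 9.8 = -1
x=6: ŷ = 5.3 + 0.9·6 = 10.7; r = 12.7 − 10.7 = 2
x=8: ŷ = 5.3 + 0.9·8 = 12.5; r = 15.5 − 12.5 = 3
x=9: ŷ = 5.3 + 0.9·9 = 13.4; r = 14.4 − 13.4 = 1
x=13: ŷ = 5.3 + 0.9·13 = 17; r = 14 − 17 = -3
Signs: − − + − + + + −
Runs: −×2, +×1, −×1, +×3, −×1 → 5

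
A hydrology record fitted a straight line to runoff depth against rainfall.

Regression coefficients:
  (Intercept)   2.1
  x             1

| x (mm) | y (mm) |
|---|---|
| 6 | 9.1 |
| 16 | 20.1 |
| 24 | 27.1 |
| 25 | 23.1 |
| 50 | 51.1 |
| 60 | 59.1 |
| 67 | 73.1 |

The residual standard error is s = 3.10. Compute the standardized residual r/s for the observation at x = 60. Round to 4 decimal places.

ŷ = 2.1 + 60 = 62.1
r = 59.1 − 62.1 = -3
r/s = -3 / 3.10 = -0.9677

-0.9677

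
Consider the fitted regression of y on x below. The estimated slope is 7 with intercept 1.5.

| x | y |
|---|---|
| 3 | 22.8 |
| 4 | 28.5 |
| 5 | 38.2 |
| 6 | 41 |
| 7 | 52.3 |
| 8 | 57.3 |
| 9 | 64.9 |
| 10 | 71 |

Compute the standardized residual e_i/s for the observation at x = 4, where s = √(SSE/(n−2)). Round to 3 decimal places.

x=3: ŷ = 1.5 + 7·3 = 22.5; e = 22.8 − 22.5 = 0.3
x=4: ŷ = 1.5 + 7·4 = 29.5; e = 28.5 − 29.5 = -1
x=5: ŷ = 1.5 + 7·5 = 36.5; e = 38.2 − 36.5 = 1.7
x=6: ŷ = 1.5 + 7·6 = 43.5; e = 41 − 43.5 = -2.5
x=7: ŷ = 1.5 + 7·7 = 50.5; e = 52.3 − 50.5 = 1.8
x=8: ŷ = 1.5 + 7·8 = 57.5; e = 57.3 − 57.5 = -0.2
x=9: ŷ = 1.5 + 7·9 = 64.5; e = 64.9 − 64.5 = 0.4
x=10: ŷ = 1.5 + 7·10 = 71.5; e = 71 − 71.5 = -0.5
SSE = 0.09 + 1 + 2.89 + 6.25 + 3.24 + 0.04 + 0.16 + 0.25 = 13.92
s = √(13.92/6) = 1.52315
e/s = -1 / 1.52315 = -0.657

-0.657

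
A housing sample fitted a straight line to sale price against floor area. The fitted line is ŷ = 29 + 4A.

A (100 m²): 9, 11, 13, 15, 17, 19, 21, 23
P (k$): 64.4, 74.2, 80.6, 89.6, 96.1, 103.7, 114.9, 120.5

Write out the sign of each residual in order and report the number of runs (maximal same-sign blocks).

A=9: ŷ = 29 + 4·9 = 65; r = 64.4 − 65 = -0.6
A=11: ŷ = 29 + 4·11 = 73; r = 74.2 − 73 = 1.2
A=13: ŷ = 29 + 4·13 = 81; r = 80.6 − 81 = -0.4
A=15: ŷ = 29 + 4·15 = 89; r = 89.6 − 89 = 0.6
A=17: ŷ = 29 + 4·17 = 97; r = 96.1 − 97 = -0.9
A=19: ŷ = 29 + 4·19 = 105; r = 103.7 − 105 = -1.3
A=21: ŷ = 29 + 4·21 = 113; r = 114.9 − 113 = 1.9
A=23: ŷ = 29 + 4·23 = 121; r = 120.5 − 121 = -0.5
Signs: − + − + − − + −
Runs: −×1, +×1, −×1, +×1, −×2, +×1, −×1 → 7

7 runs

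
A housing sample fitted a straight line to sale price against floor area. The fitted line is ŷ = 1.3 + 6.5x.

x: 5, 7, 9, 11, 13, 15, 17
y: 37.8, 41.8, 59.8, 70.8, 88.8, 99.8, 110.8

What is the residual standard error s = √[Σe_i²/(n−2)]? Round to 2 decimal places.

s = 3.35

x=5: ŷ = 1.3 + 6.5·5 = 33.8; e = 37.8 − 33.8 = 4
x=7: ŷ = 1.3 + 6.5·7 = 46.8; e = 41.8 − 46.8 = -5
x=9: ŷ = 1.3 + 6.5·9 = 59.8; e = 59.8 − 59.8 = 0
x=11: ŷ = 1.3 + 6.5·11 = 72.8; e = 70.8 − 72.8 = -2
x=13: ŷ = 1.3 + 6.5·13 = 85.8; e = 88.8 − 85.8 = 3
x=15: ŷ = 1.3 + 6.5·15 = 98.8; e = 99.8 − 98.8 = 1
x=17: ŷ = 1.3 + 6.5·17 = 111.8; e = 110.8 − 111.8 = -1
SSE = 16 + 25 + 0 + 4 + 9 + 1 + 1 = 56
s = √(56/5) = √11.2 ≈ 3.35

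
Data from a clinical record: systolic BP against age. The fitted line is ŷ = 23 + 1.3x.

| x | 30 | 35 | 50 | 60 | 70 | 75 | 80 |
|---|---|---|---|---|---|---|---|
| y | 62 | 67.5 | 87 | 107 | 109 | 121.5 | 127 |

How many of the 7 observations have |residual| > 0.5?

5

x=30: ŷ = 23 + 1.3·30 = 62; e = 62 − 62 = 0
x=35: ŷ = 23 + 1.3·35 = 68.5; e = 67.5 − 68.5 = -1
x=50: ŷ = 23 + 1.3·50 = 88; e = 87 − 88 = -1
x=60: ŷ = 23 + 1.3·60 = 101; e = 107 − 101 = 6
x=70: ŷ = 23 + 1.3·70 = 114; e = 109 − 114 = -5
x=75: ŷ = 23 + 1.3·75 = 120.5; e = 121.5 − 120.5 = 1
x=80: ŷ = 23 + 1.3·80 = 127; e = 127 − 127 = 0
|e| > 0.5: x=35 (|e|=1), x=50 (|e|=1), x=60 (|e|=6), x=70 (|e|=5), x=75 (|e|=1) → 5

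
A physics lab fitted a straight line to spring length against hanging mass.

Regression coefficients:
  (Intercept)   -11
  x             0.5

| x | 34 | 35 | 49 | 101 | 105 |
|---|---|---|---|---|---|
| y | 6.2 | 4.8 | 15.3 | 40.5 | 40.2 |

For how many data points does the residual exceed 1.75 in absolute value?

x=34: ŷ = -11 + 0.5·34 = 6; e = 6.2 − 6 = 0.2
x=35: ŷ = -11 + 0.5·35 = 6.5; e = 4.8 − 6.5 = -1.7
x=49: ŷ = -11 + 0.5·49 = 13.5; e = 15.3 − 13.5 = 1.8
x=101: ŷ = -11 + 0.5·101 = 39.5; e = 40.5 − 39.5 = 1
x=105: ŷ = -11 + 0.5·105 = 41.5; e = 40.2 − 41.5 = -1.3
|e| > 1.75: x=49 (|e|=1.8) → 1

1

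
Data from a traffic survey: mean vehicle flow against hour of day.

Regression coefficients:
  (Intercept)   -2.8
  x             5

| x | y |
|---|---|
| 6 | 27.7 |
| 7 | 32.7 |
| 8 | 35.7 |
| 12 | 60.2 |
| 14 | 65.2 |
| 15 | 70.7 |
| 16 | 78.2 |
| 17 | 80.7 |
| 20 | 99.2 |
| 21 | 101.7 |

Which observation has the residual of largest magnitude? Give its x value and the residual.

x = 12, e = 3

x=6: ŷ = -2.8 + 5·6 = 27.2; e = 27.7 − 27.2 = 0.5
x=7: ŷ = -2.8 + 5·7 = 32.2; e = 32.7 − 32.2 = 0.5
x=8: ŷ = -2.8 + 5·8 = 37.2; e = 35.7 − 37.2 = -1.5
x=12: ŷ = -2.8 + 5·12 = 57.2; e = 60.2 − 57.2 = 3
x=14: ŷ = -2.8 + 5·14 = 67.2; e = 65.2 − 67.2 = -2
x=15: ŷ = -2.8 + 5·15 = 72.2; e = 70.7 − 72.2 = -1.5
x=16: ŷ = -2.8 + 5·16 = 77.2; e = 78.2 − 77.2 = 1
x=17: ŷ = -2.8 + 5·17 = 82.2; e = 80.7 − 82.2 = -1.5
x=20: ŷ = -2.8 + 5·20 = 97.2; e = 99.2 − 97.2 = 2
x=21: ŷ = -2.8 + 5·21 = 102.2; e = 101.7 − 102.2 = -0.5
Largest |e| is 3 at x = 12, residual 3.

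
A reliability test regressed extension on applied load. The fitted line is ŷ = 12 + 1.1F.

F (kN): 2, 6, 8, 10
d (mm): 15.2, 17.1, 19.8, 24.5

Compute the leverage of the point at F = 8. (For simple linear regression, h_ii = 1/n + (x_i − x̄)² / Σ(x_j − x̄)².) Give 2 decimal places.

F̄ = (2 + 6 + 8 + 10)/4 = 6.5
Σ(F − F̄)² = 20.25 + 0.25 + 2.25 + 12.25 = 35
h = 1/4 + (1.5)²/35 = 0.25 + 0.0642857 = 0.31

h = 0.31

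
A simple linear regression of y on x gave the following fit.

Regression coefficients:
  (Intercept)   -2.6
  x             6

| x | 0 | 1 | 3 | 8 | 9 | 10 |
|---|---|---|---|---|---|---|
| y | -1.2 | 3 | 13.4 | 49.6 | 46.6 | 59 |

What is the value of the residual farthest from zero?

r = -4.8

x=0: ŷ = -2.6 + 6·0 = -2.6; r = -1.2 − (-2.6) = 1.4
x=1: ŷ = -2.6 + 6·1 = 3.4; r = 3 − 3.4 = -0.4
x=3: ŷ = -2.6 + 6·3 = 15.4; r = 13.4 − 15.4 = -2
x=8: ŷ = -2.6 + 6·8 = 45.4; r = 49.6 − 45.4 = 4.2
x=9: ŷ = -2.6 + 6·9 = 51.4; r = 46.6 − 51.4 = -4.8
x=10: ŷ = -2.6 + 6·10 = 57.4; r = 59 − 57.4 = 1.6
Largest |r| is 4.8 at x = 9, residual -4.8.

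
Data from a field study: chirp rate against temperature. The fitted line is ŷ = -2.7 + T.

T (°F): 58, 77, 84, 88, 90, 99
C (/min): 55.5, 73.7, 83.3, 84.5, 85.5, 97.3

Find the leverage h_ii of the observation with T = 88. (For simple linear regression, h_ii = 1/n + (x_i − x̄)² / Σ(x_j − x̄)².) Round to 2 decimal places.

h = 0.20

T̄ = (58 + 77 + 84 + 88 + 90 + 99)/6 = 82.6667
Σ(T − T̄)² = 608.444 + 32.1111 + 1.77778 + 28.4444 + 53.7778 + 266.778 = 991.333
h = 1/6 + (5.33333)²/991.333 = 0.166667 + 0.0286931 = 0.20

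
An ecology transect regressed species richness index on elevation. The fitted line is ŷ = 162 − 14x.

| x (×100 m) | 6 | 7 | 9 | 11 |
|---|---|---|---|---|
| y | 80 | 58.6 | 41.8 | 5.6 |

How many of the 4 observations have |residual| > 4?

x=6: ŷ = 162 − 14·6 = 78; e = 80 − 78 = 2
x=7: ŷ = 162 − 14·7 = 64; e = 58.6 − 64 = -5.4
x=9: ŷ = 162 − 14·9 = 36; e = 41.8 − 36 = 5.8
x=11: ŷ = 162 − 14·11 = 8; e = 5.6 − 8 = -2.4
|e| > 4: x=7 (|e|=5.4), x=9 (|e|=5.8) → 2

2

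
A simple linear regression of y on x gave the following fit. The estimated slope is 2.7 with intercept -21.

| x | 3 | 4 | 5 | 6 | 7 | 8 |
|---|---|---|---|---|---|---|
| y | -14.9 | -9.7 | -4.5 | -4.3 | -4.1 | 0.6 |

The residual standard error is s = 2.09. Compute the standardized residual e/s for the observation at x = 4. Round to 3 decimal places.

ŷ = -21 + 2.7·4 = -10.2
e = -9.7 − (-10.2) = 0.5
e/s = 0.5 / 2.09 = 0.239

0.239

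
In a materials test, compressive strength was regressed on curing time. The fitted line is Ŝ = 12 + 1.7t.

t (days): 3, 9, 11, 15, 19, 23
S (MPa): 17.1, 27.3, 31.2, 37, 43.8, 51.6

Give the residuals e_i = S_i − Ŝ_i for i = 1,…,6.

0, 0, 0.5, -0.5, -0.5, 0.5

t=3: Ŝ = 12 + 1.7·3 = 17.1; e = 17.1 − 17.1 = 0
t=9: Ŝ = 12 + 1.7·9 = 27.3; e = 27.3 − 27.3 = 0
t=11: Ŝ = 12 + 1.7·11 = 30.7; e = 31.2 − 30.7 = 0.5
t=15: Ŝ = 12 + 1.7·15 = 37.5; e = 37 − 37.5 = -0.5
t=19: Ŝ = 12 + 1.7·19 = 44.3; e = 43.8 − 44.3 = -0.5
t=23: Ŝ = 12 + 1.7·23 = 51.1; e = 51.6 − 51.1 = 0.5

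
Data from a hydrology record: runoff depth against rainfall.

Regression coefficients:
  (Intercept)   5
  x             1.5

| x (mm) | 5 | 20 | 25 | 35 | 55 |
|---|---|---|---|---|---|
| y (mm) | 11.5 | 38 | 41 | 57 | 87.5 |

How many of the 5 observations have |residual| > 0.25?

4

x=5: ŷ = 5 + 1.5·5 = 12.5; r = 11.5 − 12.5 = -1
x=20: ŷ = 5 + 1.5·20 = 35; r = 38 − 35 = 3
x=25: ŷ = 5 + 1.5·25 = 42.5; r = 41 − 42.5 = -1.5
x=35: ŷ = 5 + 1.5·35 = 57.5; r = 57 − 57.5 = -0.5
x=55: ŷ = 5 + 1.5·55 = 87.5; r = 87.5 − 87.5 = 0
|r| > 0.25: x=5 (|r|=1), x=20 (|r|=3), x=25 (|r|=1.5), x=35 (|r|=0.5) → 4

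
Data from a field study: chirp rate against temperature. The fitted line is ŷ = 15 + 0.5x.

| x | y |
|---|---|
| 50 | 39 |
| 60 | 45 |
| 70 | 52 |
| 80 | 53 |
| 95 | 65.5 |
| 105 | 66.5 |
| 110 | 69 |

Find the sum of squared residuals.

SSE = 20

x=50: ŷ = 15 + 0.5·50 = 40; r = 39 − 40 = -1
x=60: ŷ = 15 + 0.5·60 = 45; r = 45 − 45 = 0
x=70: ŷ = 15 + 0.5·70 = 50; r = 52 − 50 = 2
x=80: ŷ = 15 + 0.5·80 = 55; r = 53 − 55 = -2
x=95: ŷ = 15 + 0.5·95 = 62.5; r = 65.5 − 62.5 = 3
x=105: ŷ = 15 + 0.5·105 = 67.5; r = 66.5 − 67.5 = -1
x=110: ŷ = 15 + 0.5·110 = 70; r = 69 − 70 = -1
SSE = 1 + 0 + 4 + 4 + 9 + 1 + 1 = 20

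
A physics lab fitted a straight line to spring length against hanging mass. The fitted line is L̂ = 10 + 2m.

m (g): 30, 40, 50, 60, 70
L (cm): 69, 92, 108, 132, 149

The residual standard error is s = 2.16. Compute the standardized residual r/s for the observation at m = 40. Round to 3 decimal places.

L̂ = 10 + 2·40 = 90
r = 92 − 90 = 2
r/s = 2 / 2.16 = 0.926

0.926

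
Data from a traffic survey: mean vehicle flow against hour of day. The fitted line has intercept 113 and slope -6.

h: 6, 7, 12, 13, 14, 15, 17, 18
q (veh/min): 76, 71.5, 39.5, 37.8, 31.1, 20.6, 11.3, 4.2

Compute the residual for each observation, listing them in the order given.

-1, 0.5, -1.5, 2.8, 2.1, -2.4, 0.3, -0.8

h=6: q̂ = 113 − 6·6 = 77; e = 76 − 77 = -1
h=7: q̂ = 113 − 6·7 = 71; e = 71.5 − 71 = 0.5
h=12: q̂ = 113 − 6·12 = 41; e = 39.5 − 41 = -1.5
h=13: q̂ = 113 − 6·13 = 35; e = 37.8 − 35 = 2.8
h=14: q̂ = 113 − 6·14 = 29; e = 31.1 − 29 = 2.1
h=15: q̂ = 113 − 6·15 = 23; e = 20.6 − 23 = -2.4
h=17: q̂ = 113 − 6·17 = 11; e = 11.3 − 11 = 0.3
h=18: q̂ = 113 − 6·18 = 5; e = 4.2 − 5 = -0.8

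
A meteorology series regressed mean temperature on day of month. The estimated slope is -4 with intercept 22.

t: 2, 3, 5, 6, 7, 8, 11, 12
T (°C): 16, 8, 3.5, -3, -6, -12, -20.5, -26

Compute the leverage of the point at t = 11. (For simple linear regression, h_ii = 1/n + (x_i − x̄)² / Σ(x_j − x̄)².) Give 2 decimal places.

h = 0.33

t̄ = (2 + 3 + 5 + 6 + 7 + 8 + 11 + 12)/8 = 6.75
Σ(t − t̄)² = 22.5625 + 14.0625 + 3.0625 + 0.5625 + 0.0625 + 1.5625 + 18.0625 + 27.5625 = 87.5
h = 1/8 + (4.25)²/87.5 = 0.125 + 0.206429 = 0.33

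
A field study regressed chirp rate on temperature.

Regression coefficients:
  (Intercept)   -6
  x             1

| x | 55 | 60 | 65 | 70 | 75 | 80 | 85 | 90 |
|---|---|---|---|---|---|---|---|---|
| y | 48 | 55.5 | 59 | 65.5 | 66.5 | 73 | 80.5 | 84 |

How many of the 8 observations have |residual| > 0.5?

x=55: ŷ = -6 + 55 = 49; r = 48 − 49 = -1
x=60: ŷ = -6 + 60 = 54; r = 55.5 − 54 = 1.5
x=65: ŷ = -6 + 65 = 59; r = 59 − 59 = 0
x=70: ŷ = -6 + 70 = 64; r = 65.5 − 64 = 1.5
x=75: ŷ = -6 + 75 = 69; r = 66.5 − 69 = -2.5
x=80: ŷ = -6 + 80 = 74; r = 73 − 74 = -1
x=85: ŷ = -6 + 85 = 79; r = 80.5 − 79 = 1.5
x=90: ŷ = -6 + 90 = 84; r = 84 − 84 = 0
|r| > 0.5: x=55 (|r|=1), x=60 (|r|=1.5), x=70 (|r|=1.5), x=75 (|r|=2.5), x=80 (|r|=1), x=85 (|r|=1.5) → 6

6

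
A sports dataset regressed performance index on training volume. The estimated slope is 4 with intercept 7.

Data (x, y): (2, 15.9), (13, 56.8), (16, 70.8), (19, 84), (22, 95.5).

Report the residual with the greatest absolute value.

e = -2.2

x=2: ŷ = 7 + 4·2 = 15; e = 15.9 − 15 = 0.9
x=13: ŷ = 7 + 4·13 = 59; e = 56.8 − 59 = -2.2
x=16: ŷ = 7 + 4·16 = 71; e = 70.8 − 71 = -0.2
x=19: ŷ = 7 + 4·19 = 83; e = 84 − 83 = 1
x=22: ŷ = 7 + 4·22 = 95; e = 95.5 − 95 = 0.5
Largest |e| is 2.2 at x = 13, residual -2.2.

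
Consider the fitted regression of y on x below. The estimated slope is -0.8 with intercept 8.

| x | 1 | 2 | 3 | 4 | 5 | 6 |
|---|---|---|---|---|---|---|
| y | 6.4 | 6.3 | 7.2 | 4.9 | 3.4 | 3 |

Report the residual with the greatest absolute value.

r = 1.6

x=1: ŷ = 8 − 0.8·1 = 7.2; r = 6.4 − 7.2 = -0.8
x=2: ŷ = 8 − 0.8·2 = 6.4; r = 6.3 − 6.4 = -0.1
x=3: ŷ = 8 − 0.8·3 = 5.6; r = 7.2 − 5.6 = 1.6
x=4: ŷ = 8 − 0.8·4 = 4.8; r = 4.9 − 4.8 = 0.1
x=5: ŷ = 8 − 0.8·5 = 4; r = 3.4 − 4 = -0.6
x=6: ŷ = 8 − 0.8·6 = 3.2; r = 3 − 3.2 = -0.2
Largest |r| is 1.6 at x = 3, residual 1.6.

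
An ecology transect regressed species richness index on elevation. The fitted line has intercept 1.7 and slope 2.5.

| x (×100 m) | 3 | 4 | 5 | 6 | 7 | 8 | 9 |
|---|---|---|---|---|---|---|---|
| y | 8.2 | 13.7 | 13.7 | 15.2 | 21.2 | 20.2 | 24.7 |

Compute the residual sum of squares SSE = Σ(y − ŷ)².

x=3: ŷ = 1.7 + 2.5·3 = 9.2; r = 8.2 − 9.2 = -1
x=4: ŷ = 1.7 + 2.5·4 = 11.7; r = 13.7 − 11.7 = 2
x=5: ŷ = 1.7 + 2.5·5 = 14.2; r = 13.7 − 14.2 = -0.5
x=6: ŷ = 1.7 + 2.5·6 = 16.7; r = 15.2 − 16.7 = -1.5
x=7: ŷ = 1.7 + 2.5·7 = 19.2; r = 21.2 − 19.2 = 2
x=8: ŷ = 1.7 + 2.5·8 = 21.7; r = 20.2 − 21.7 = -1.5
x=9: ŷ = 1.7 + 2.5·9 = 24.2; r = 24.7 − 24.2 = 0.5
SSE = 1 + 4 + 0.25 + 2.25 + 4 + 2.25 + 0.25 = 14

SSE = 14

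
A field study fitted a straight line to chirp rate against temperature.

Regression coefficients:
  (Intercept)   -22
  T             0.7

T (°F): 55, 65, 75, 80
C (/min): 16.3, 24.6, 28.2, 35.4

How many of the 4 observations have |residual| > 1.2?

2

T=55: ŷ = -22 + 0.7·55 = 16.5; r = 16.3 − 16.5 = -0.2
T=65: ŷ = -22 + 0.7·65 = 23.5; r = 24.6 − 23.5 = 1.1
T=75: ŷ = -22 + 0.7·75 = 30.5; r = 28.2 − 30.5 = -2.3
T=80: ŷ = -22 + 0.7·80 = 34; r = 35.4 − 34 = 1.4
|r| > 1.2: T=75 (|r|=2.3), T=80 (|r|=1.4) → 2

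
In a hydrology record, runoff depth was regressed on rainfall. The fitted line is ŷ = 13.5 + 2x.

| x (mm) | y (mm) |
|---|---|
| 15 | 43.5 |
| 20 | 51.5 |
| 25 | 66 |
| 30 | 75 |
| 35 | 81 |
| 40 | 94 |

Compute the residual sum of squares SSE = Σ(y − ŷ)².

x=15: ŷ = 13.5 + 2·15 = 43.5; e = 43.5 − 43.5 = 0
x=20: ŷ = 13.5 + 2·20 = 53.5; e = 51.5 − 53.5 = -2
x=25: ŷ = 13.5 + 2·25 = 63.5; e = 66 − 63.5 = 2.5
x=30: ŷ = 13.5 + 2·30 = 73.5; e = 75 − 73.5 = 1.5
x=35: ŷ = 13.5 + 2·35 = 83.5; e = 81 − 83.5 = -2.5
x=40: ŷ = 13.5 + 2·40 = 93.5; e = 94 − 93.5 = 0.5
SSE = 0 + 4 + 6.25 + 2.25 + 6.25 + 0.25 = 19

SSE = 19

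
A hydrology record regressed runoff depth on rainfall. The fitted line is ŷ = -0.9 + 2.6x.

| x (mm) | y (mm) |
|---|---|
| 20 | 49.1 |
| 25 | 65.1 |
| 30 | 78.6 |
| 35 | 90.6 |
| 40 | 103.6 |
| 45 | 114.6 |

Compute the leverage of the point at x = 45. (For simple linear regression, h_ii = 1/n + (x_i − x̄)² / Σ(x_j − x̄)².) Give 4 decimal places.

h = 0.5238

x̄ = (20 + 25 + 30 + 35 + 40 + 45)/6 = 32.5
Σ(x − x̄)² = 156.25 + 56.25 + 6.25 + 6.25 + 56.25 + 156.25 = 437.5
h = 1/6 + (12.5)²/437.5 = 0.166667 + 0.357143 = 0.5238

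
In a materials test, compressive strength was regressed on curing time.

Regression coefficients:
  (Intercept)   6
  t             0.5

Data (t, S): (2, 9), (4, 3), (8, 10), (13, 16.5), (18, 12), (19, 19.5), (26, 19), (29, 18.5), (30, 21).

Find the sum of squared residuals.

t=2: ŷ = 6 + 0.5·2 = 7; e = 9 − 7 = 2
t=4: ŷ = 6 + 0.5·4 = 8; e = 3 − 8 = -5
t=8: ŷ = 6 + 0.5·8 = 10; e = 10 − 10 = 0
t=13: ŷ = 6 + 0.5·13 = 12.5; e = 16.5 − 12.5 = 4
t=18: ŷ = 6 + 0.5·18 = 15; e = 12 − 15 = -3
t=19: ŷ = 6 + 0.5·19 = 15.5; e = 19.5 − 15.5 = 4
t=26: ŷ = 6 + 0.5·26 = 19; e = 19 − 19 = 0
t=29: ŷ = 6 + 0.5·29 = 20.5; e = 18.5 − 20.5 = -2
t=30: ŷ = 6 + 0.5·30 = 21; e = 21 − 21 = 0
SSE = 4 + 25 + 0 + 16 + 9 + 16 + 0 + 4 + 0 = 74

SSE = 74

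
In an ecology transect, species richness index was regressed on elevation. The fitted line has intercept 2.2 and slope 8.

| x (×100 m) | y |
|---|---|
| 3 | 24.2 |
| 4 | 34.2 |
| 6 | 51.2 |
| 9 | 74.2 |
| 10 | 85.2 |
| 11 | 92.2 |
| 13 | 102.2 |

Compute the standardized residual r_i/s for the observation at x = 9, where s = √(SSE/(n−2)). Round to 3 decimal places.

0.000

x=3: ŷ = 2.2 + 8·3 = 26.2; r = 24.2 − 26.2 = -2
x=4: ŷ = 2.2 + 8·4 = 34.2; r = 34.2 − 34.2 = 0
x=6: ŷ = 2.2 + 8·6 = 50.2; r = 51.2 − 50.2 = 1
x=9: ŷ = 2.2 + 8·9 = 74.2; r = 74.2 − 74.2 = 0
x=10: ŷ = 2.2 + 8·10 = 82.2; r = 85.2 − 82.2 = 3
x=11: ŷ = 2.2 + 8·11 = 90.2; r = 92.2 − 90.2 = 2
x=13: ŷ = 2.2 + 8·13 = 106.2; r = 102.2 − 106.2 = -4
SSE = 4 + 0 + 1 + 0 + 9 + 4 + 16 = 34
s = √(34/5) = 2.60768
r/s = 0 / 2.60768 = 0.000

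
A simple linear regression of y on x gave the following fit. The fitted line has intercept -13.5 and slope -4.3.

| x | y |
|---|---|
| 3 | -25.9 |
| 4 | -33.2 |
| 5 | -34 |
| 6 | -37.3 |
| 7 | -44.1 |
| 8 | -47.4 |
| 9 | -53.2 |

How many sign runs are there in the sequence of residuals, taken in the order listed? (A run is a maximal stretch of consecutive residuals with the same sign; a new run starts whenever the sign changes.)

x=3: ŷ = -13.5 − 4.3·3 = -26.4; r = -25.9 − (-26.4) = 0.5
x=4: ŷ = -13.5 − 4.3·4 = -30.7; r = -33.2 − (-30.7) = -2.5
x=5: ŷ = -13.5 − 4.3·5 = -35; r = -34 − (-35) = 1
x=6: ŷ = -13.5 − 4.3·6 = -39.3; r = -37.3 − (-39.3) = 2
x=7: ŷ = -13.5 − 4.3·7 = -43.6; r = -44.1 − (-43.6) = -0.5
x=8: ŷ = -13.5 − 4.3·8 = -47.9; r = -47.4 − (-47.9) = 0.5
x=9: ŷ = -13.5 − 4.3·9 = -52.2; r = -53.2 − (-52.2) = -1
Signs: + − + + − + −
Runs: +×1, −×1, +×2, −×1, +×1, −×1 → 6

6 runs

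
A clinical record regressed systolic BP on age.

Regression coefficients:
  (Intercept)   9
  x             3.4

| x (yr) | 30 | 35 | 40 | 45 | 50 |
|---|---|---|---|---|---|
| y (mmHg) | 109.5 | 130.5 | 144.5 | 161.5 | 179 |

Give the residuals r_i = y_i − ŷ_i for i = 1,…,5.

x=30: ŷ = 9 + 3.4·30 = 111; r = 109.5 − 111 = -1.5
x=35: ŷ = 9 + 3.4·35 = 128; r = 130.5 − 128 = 2.5
x=40: ŷ = 9 + 3.4·40 = 145; r = 144.5 − 145 = -0.5
x=45: ŷ = 9 + 3.4·45 = 162; r = 161.5 − 162 = -0.5
x=50: ŷ = 9 + 3.4·50 = 179; r = 179 − 179 = 0

-1.5, 2.5, -0.5, -0.5, 0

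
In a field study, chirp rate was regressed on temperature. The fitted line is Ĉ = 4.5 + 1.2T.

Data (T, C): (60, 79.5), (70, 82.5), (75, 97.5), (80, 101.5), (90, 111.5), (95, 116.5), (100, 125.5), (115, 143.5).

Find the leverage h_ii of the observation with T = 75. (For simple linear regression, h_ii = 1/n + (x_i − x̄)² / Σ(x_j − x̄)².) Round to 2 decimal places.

T̄ = (60 + 70 + 75 + 80 + 90 + 95 + 100 + 115)/8 = 85.625
Σ(T − T̄)² = 656.641 + 244.141 + 112.891 + 31.6406 + 19.1406 + 87.8906 + 206.641 + 862.891 = 2221.88
h = 1/8 + (-10.625)²/2221.88 = 0.125 + 0.0508087 = 0.18

h = 0.18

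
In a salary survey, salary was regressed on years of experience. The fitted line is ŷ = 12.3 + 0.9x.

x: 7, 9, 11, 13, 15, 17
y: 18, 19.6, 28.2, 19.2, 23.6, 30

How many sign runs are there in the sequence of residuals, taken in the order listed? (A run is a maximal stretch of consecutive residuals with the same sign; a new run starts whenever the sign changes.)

x=7: ŷ = 12.3 + 0.9·7 = 18.6; r = 18 − 18.6 = -0.6
x=9: ŷ = 12.3 + 0.9·9 = 20.4; r = 19.6 − 20.4 = -0.8
x=11: ŷ = 12.3 + 0.9·11 = 22.2; r = 28.2 − 22.2 = 6
x=13: ŷ = 12.3 + 0.9·13 = 24; r = 19.2 − 24 = -4.8
x=15: ŷ = 12.3 + 0.9·15 = 25.8; r = 23.6 − 25.8 = -2.2
x=17: ŷ = 12.3 + 0.9·17 = 27.6; r = 30 − 27.6 = 2.4
Signs: − − + − − +
Runs: −×2, +×1, −×2, +×1 → 4

4 runs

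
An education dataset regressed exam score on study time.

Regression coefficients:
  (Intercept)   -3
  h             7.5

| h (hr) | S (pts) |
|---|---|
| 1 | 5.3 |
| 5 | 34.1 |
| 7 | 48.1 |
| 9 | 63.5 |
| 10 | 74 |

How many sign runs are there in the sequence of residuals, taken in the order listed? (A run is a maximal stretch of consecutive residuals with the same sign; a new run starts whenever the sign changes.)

3 runs

h=1: ŷ = -3 + 7.5·1 = 4.5; r = 5.3 − 4.5 = 0.8
h=5: ŷ = -3 + 7.5·5 = 34.5; r = 34.1 − 34.5 = -0.4
h=7: ŷ = -3 + 7.5·7 = 49.5; r = 48.1 − 49.5 = -1.4
h=9: ŷ = -3 + 7.5·9 = 64.5; r = 63.5 − 64.5 = -1
h=10: ŷ = -3 + 7.5·10 = 72; r = 74 − 72 = 2
Signs: + − − − +
Runs: +×1, −×3, +×1 → 3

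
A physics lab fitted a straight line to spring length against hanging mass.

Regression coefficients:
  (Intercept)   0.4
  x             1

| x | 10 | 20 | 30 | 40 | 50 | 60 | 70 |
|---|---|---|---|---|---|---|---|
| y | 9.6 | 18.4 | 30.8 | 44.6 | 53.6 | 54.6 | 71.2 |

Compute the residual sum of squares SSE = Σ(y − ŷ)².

x=10: ŷ = 0.4 + 10 = 10.4; e = 9.6 − 10.4 = -0.8
x=20: ŷ = 0.4 + 20 = 20.4; e = 18.4 − 20.4 = -2
x=30: ŷ = 0.4 + 30 = 30.4; e = 30.8 − 30.4 = 0.4
x=40: ŷ = 0.4 + 40 = 40.4; e = 44.6 − 40.4 = 4.2
x=50: ŷ = 0.4 + 50 = 50.4; e = 53.6 − 50.4 = 3.2
x=60: ŷ = 0.4 + 60 = 60.4; e = 54.6 − 60.4 = -5.8
x=70: ŷ = 0.4 + 70 = 70.4; e = 71.2 − 70.4 = 0.8
SSE = 0.64 + 4 + 0.16 + 17.64 + 10.24 + 33.64 + 0.64 = 66.96

SSE = 66.96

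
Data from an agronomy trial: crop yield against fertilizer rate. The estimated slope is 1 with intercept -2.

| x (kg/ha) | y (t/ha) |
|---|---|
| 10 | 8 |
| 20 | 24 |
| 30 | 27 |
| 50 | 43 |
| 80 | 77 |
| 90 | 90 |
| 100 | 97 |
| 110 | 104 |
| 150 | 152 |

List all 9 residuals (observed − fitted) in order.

0, 6, -1, -5, -1, 2, -1, -4, 4

x=10: ŷ = -2 + 10 = 8; r = 8 − 8 = 0
x=20: ŷ = -2 + 20 = 18; r = 24 − 18 = 6
x=30: ŷ = -2 + 30 = 28; r = 27 − 28 = -1
x=50: ŷ = -2 + 50 = 48; r = 43 − 48 = -5
x=80: ŷ = -2 + 80 = 78; r = 77 − 78 = -1
x=90: ŷ = -2 + 90 = 88; r = 90 − 88 = 2
x=100: ŷ = -2 + 100 = 98; r = 97 − 98 = -1
x=110: ŷ = -2 + 110 = 108; r = 104 − 108 = -4
x=150: ŷ = -2 + 150 = 148; r = 152 − 148 = 4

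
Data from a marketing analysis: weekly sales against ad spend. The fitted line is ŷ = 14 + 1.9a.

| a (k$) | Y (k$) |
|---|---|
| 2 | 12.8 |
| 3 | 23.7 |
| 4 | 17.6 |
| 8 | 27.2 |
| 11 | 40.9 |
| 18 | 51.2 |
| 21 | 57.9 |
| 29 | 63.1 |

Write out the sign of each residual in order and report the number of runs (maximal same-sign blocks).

a=2: ŷ = 14 + 1.9·2 = 17.8; e = 12.8 − 17.8 = -5
a=3: ŷ = 14 + 1.9·3 = 19.7; e = 23.7 − 19.7 = 4
a=4: ŷ = 14 + 1.9·4 = 21.6; e = 17.6 − 21.6 = -4
a=8: ŷ = 14 + 1.9·8 = 29.2; e = 27.2 − 29.2 = -2
a=11: ŷ = 14 + 1.9·11 = 34.9; e = 40.9 − 34.9 = 6
a=18: ŷ = 14 + 1.9·18 = 48.2; e = 51.2 − 48.2 = 3
a=21: ŷ = 14 + 1.9·21 = 53.9; e = 57.9 − 53.9 = 4
a=29: ŷ = 14 + 1.9·29 = 69.1; e = 63.1 − 69.1 = -6
Signs: − + − − + + + −
Runs: −×1, +×1, −×2, +×3, −×1 → 5

5 runs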